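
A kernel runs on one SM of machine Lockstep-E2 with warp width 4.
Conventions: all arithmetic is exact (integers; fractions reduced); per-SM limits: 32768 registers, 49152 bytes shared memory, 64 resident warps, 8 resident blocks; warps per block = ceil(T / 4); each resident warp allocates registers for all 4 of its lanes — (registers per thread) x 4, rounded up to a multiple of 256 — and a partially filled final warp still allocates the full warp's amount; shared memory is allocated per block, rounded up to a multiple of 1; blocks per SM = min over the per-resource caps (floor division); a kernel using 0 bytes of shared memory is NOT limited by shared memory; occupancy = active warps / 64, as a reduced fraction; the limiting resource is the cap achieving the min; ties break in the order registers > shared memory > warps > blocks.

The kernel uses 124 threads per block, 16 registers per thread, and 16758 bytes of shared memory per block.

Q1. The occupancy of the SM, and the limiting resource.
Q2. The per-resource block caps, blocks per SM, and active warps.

Answer: occupancy 31/32, limited by shared memory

registers: 4 blocks
shared memory: 2 blocks
warps: 2 blocks
blocks: 8 blocks

Answer: 2 blocks, 62 active warps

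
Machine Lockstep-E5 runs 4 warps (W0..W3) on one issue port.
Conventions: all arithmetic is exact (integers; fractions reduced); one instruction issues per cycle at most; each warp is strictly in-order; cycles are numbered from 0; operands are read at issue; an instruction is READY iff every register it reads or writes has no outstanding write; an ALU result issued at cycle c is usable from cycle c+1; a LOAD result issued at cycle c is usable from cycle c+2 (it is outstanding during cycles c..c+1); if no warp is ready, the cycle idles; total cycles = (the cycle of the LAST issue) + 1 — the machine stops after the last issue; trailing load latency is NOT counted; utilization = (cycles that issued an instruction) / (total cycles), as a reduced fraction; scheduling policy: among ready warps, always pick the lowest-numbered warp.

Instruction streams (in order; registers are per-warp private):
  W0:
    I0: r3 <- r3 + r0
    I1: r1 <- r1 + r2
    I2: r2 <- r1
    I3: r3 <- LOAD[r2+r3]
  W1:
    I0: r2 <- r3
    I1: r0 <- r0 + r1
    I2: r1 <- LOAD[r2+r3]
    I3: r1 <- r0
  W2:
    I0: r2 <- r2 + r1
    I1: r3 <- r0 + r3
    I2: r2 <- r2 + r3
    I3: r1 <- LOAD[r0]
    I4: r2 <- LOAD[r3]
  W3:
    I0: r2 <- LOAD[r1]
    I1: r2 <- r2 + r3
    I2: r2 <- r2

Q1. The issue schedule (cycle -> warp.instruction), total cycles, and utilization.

cycle 0: W0.I0
cycle 1: W0.I1
cycle 2: W0.I2
cycle 3: W0.I3
cycle 4: W1.I0
cycle 5: W1.I1
cycle 6: W1.I2
cycle 7: W2.I0
cycle 8: W1.I3
cycle 9: W2.I1
cycle 10: W2.I2
cycle 11: W2.I3
cycle 12: W2.I4
cycle 13: W3.I0
cycle 14: idle
cycle 15: W3.I1
cycle 16: W3.I2

Answer: 17 cycles, utilization 16/17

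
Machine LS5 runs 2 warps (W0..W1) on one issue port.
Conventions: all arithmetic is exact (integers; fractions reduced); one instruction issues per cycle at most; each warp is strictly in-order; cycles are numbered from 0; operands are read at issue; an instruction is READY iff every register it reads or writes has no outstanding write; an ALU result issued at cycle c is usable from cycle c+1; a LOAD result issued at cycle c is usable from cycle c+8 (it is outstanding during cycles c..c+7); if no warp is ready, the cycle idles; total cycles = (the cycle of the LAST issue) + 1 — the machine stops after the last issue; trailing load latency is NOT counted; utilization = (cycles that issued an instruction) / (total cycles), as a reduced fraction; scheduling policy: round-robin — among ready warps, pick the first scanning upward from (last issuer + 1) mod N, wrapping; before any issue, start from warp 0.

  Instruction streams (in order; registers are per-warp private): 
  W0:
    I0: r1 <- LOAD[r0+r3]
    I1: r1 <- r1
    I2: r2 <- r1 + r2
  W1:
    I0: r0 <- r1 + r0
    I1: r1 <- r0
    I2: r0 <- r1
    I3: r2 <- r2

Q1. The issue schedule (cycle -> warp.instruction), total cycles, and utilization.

cycle 0: W0.I0
cycle 1: W1.I0
cycle 2: W1.I1
cycle 3: W1.I2
cycle 4: W1.I3
cycle 5: idle
cycle 6: idle
cycle 7: idle
cycle 8: W0.I1
cycle 9: W0.I2

Answer: 10 cycles, utilization 7/10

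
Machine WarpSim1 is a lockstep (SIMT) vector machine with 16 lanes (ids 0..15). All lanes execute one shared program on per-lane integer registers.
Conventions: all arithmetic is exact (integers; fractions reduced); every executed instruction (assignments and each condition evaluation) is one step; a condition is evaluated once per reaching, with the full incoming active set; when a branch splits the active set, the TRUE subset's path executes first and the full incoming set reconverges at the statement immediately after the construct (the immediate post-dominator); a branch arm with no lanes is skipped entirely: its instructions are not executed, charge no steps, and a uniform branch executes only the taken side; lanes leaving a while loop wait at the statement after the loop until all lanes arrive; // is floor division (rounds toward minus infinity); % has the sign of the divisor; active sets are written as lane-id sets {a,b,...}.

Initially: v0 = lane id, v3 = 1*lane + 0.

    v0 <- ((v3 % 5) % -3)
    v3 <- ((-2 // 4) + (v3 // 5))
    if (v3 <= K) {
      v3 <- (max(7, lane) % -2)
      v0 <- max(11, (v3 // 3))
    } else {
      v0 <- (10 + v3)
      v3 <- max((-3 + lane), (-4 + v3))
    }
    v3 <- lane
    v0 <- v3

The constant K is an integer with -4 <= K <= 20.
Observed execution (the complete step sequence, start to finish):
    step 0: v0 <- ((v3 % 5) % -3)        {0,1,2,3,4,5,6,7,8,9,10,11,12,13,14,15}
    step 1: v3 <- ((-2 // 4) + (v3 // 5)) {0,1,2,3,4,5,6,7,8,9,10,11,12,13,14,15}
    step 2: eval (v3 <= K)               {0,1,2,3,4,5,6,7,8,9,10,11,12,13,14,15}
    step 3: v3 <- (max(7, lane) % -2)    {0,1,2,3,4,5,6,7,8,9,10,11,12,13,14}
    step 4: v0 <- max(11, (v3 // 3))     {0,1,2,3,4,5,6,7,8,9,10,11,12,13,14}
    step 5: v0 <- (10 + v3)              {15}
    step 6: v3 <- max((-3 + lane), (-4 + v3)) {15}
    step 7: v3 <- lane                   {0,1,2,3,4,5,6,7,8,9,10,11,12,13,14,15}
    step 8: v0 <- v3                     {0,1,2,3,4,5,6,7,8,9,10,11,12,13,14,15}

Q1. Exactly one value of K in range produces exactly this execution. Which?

Answer: K = 1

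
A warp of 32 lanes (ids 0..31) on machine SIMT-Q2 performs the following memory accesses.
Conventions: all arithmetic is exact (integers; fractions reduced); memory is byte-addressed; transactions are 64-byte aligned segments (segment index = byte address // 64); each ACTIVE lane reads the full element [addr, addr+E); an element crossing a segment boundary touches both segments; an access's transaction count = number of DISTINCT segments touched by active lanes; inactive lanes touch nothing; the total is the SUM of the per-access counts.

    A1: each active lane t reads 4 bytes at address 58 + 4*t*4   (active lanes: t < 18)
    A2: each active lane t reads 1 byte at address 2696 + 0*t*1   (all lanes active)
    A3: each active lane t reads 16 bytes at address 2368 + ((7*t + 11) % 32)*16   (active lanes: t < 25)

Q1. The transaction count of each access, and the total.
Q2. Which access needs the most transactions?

A1: 6 transactions
A2: 1 transaction
A3: 8 transactions

Answer: 6,1,8; total 15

Answer: A3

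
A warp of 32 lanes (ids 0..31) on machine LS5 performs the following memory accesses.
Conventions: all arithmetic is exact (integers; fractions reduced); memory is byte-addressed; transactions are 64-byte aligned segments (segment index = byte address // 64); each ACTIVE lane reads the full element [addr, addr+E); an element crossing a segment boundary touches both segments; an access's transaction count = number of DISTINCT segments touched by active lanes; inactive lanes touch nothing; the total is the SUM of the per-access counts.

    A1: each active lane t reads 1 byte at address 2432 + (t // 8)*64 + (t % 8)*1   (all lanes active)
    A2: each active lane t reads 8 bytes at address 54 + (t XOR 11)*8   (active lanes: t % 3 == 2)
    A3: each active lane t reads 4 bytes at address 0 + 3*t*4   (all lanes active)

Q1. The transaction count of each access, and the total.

A1: 4 transactions
A2: 5 transactions
A3: 6 transactions

Answer: 4,5,6; total 15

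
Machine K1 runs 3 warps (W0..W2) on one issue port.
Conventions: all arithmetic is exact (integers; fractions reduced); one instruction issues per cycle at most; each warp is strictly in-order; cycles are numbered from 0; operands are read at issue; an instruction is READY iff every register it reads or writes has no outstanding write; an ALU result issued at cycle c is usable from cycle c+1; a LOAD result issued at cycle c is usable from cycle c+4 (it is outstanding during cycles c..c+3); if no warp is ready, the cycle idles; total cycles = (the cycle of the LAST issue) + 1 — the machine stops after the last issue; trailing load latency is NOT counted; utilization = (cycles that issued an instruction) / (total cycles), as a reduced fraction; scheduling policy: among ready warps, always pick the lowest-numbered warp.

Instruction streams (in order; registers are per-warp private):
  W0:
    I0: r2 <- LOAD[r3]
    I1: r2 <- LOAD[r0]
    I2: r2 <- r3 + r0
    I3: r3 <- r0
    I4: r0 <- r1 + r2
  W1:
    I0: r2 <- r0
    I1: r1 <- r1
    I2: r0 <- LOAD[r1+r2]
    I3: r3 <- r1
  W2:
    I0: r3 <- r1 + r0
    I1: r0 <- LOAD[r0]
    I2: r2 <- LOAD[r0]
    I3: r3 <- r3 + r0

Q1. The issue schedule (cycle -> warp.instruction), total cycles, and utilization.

cycle 0: W0.I0
cycle 1: W1.I0
cycle 2: W1.I1
cycle 3: W1.I2
cycle 4: W0.I1
cycle 5: W1.I3
cycle 6: W2.I0
cycle 7: W2.I1
cycle 8: W0.I2
cycle 9: W0.I3
cycle 10: W0.I4
cycle 11: W2.I2
cycle 12: W2.I3

Answer: 13 cycles, utilization 1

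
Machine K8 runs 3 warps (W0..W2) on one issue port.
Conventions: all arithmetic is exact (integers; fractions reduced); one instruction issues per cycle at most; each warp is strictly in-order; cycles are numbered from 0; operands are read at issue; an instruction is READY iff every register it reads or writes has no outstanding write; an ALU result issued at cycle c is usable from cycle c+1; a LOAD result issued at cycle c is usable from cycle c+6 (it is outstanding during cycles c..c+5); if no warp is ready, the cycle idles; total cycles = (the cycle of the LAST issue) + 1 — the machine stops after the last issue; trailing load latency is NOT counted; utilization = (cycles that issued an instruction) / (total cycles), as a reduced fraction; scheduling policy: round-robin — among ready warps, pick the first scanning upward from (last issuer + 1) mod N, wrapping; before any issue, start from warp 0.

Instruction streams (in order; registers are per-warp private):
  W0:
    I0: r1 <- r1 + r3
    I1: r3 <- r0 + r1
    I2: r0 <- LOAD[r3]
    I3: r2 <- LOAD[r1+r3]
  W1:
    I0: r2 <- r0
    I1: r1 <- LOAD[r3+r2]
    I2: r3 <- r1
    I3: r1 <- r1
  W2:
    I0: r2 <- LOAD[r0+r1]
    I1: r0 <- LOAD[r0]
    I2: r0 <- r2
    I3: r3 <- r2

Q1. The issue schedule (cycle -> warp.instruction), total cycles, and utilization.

cycle 0: W0.I0
cycle 1: W1.I0
cycle 2: W2.I0
cycle 3: W0.I1
cycle 4: W1.I1
cycle 5: W2.I1
cycle 6: W0.I2
cycle 7: W0.I3
cycle 8: idle
cycle 9: idle
cycle 10: W1.I2
cycle 11: W2.I2
cycle 12: W1.I3
cycle 13: W2.I3

Answer: 14 cycles, utilization 6/7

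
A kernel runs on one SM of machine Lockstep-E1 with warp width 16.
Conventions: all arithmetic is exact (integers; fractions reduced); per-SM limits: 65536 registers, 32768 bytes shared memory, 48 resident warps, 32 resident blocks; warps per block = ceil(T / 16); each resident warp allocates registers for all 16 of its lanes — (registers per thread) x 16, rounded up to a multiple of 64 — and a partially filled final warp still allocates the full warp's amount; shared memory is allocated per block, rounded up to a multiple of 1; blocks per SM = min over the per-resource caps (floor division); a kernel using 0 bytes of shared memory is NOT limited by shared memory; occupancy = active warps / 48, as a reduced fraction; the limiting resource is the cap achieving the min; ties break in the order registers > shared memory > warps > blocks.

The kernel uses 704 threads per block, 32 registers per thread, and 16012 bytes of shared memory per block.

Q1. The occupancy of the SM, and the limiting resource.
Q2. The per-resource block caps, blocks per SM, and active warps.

Answer: occupancy 11/12, limited by warps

registers: 2 blocks
shared memory: 2 blocks
warps: 1 block
blocks: 32 blocks

Answer: 1 block, 44 active warps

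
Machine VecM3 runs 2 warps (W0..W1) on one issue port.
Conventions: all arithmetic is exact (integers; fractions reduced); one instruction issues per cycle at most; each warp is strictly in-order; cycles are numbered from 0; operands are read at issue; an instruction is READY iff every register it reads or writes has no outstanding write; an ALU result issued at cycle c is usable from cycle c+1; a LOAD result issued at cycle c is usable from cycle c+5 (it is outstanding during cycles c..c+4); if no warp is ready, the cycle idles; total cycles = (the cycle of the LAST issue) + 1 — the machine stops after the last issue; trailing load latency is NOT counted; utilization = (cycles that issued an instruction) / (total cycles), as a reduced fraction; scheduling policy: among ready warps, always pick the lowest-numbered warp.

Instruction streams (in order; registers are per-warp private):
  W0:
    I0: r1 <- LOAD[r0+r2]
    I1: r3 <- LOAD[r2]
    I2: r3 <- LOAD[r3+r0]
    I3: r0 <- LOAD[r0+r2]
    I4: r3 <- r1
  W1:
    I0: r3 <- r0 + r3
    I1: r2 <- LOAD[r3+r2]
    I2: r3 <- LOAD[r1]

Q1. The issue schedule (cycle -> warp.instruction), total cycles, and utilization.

cycle 0: W0.I0
cycle 1: W0.I1
cycle 2: W1.I0
cycle 3: W1.I1
cycle 4: W1.I2
cycle 5: idle
cycle 6: W0.I2
cycle 7: W0.I3
cycle 8: idle
cycle 9: idle
cycle 10: idle
cycle 11: W0.I4

Answer: 12 cycles, utilization 2/3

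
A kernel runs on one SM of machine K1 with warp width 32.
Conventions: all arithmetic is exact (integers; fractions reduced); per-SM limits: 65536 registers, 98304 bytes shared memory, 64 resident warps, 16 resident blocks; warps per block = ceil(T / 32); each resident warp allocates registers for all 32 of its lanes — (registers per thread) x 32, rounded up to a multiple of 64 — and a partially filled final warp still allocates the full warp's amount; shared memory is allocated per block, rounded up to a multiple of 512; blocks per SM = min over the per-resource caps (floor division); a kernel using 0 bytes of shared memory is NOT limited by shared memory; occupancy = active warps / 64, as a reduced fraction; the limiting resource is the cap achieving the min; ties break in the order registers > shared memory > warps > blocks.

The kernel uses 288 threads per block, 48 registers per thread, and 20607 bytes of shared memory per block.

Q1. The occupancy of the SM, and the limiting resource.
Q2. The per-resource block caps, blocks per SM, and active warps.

Answer: occupancy 9/16, limited by registers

registers: 4 blocks
shared memory: 4 blocks
warps: 7 blocks
blocks: 16 blocks

Answer: 4 blocks, 36 active warps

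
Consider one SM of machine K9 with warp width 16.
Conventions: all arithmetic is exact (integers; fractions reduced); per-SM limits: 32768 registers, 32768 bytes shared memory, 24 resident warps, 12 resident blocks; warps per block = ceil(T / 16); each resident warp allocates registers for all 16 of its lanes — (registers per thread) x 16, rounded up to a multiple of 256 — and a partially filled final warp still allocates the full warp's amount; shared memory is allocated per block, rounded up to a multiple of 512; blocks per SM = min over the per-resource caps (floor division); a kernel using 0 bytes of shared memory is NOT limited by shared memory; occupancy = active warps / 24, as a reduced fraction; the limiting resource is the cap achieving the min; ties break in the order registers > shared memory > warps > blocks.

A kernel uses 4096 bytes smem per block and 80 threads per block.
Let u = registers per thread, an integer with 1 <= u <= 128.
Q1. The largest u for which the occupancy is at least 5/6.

Answer: u = 96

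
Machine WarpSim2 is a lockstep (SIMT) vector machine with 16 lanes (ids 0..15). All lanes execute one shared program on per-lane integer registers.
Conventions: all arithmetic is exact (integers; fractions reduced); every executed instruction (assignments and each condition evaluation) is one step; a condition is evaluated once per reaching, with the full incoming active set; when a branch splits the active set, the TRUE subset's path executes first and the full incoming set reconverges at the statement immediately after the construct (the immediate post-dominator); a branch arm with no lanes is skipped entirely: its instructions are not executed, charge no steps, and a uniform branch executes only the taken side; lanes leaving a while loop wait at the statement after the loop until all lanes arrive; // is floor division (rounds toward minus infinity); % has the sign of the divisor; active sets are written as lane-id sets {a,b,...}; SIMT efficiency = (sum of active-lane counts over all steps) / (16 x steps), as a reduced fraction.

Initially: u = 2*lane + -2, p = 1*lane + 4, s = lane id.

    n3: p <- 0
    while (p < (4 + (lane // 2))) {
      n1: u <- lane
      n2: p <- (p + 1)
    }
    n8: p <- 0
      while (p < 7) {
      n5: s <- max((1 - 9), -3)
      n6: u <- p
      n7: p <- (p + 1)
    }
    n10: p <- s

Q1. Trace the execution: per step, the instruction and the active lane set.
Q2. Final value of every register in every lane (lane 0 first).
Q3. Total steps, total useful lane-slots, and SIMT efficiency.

step 0: p <- 0                       {0,1,2,3,4,5,6,7,8,9,10,11,12,13,14,15}
step 1: eval (p < (4 + (lane // 2))) {0,1,2,3,4,5,6,7,8,9,10,11,12,13,14,15}
step 2: u <- lane                    {0,1,2,3,4,5,6,7,8,9,10,11,12,13,14,15}
step 3: p <- (p + 1)                 {0,1,2,3,4,5,6,7,8,9,10,11,12,13,14,15}
step 4: eval (p < (4 + (lane // 2))) {0,1,2,3,4,5,6,7,8,9,10,11,12,13,14,15}
step 5: u <- lane                    {0,1,2,3,4,5,6,7,8,9,10,11,12,13,14,15}
step 6: p <- (p + 1)                 {0,1,2,3,4,5,6,7,8,9,10,11,12,13,14,15}
step 7: eval (p < (4 + (lane // 2))) {0,1,2,3,4,5,6,7,8,9,10,11,12,13,14,15}
step 8: u <- lane                    {0,1,2,3,4,5,6,7,8,9,10,11,12,13,14,15}
step 9: p <- (p + 1)                 {0,1,2,3,4,5,6,7,8,9,10,11,12,13,14,15}
step 10: eval (p < (4 + (lane // 2))) {0,1,2,3,4,5,6,7,8,9,10,11,12,13,14,15}
step 11: u <- lane                    {0,1,2,3,4,5,6,7,8,9,10,11,12,13,14,15}
step 12: p <- (p + 1)                 {0,1,2,3,4,5,6,7,8,9,10,11,12,13,14,15}
step 13: eval (p < (4 + (lane // 2))) {0,1,2,3,4,5,6,7,8,9,10,11,12,13,14,15}
step 14: u <- lane                    {2,3,4,5,6,7,8,9,10,11,12,13,14,15}
step 15: p <- (p + 1)                 {2,3,4,5,6,7,8,9,10,11,12,13,14,15}
step 16: eval (p < (4 + (lane // 2))) {2,3,4,5,6,7,8,9,10,11,12,13,14,15}
step 17: u <- lane                    {4,5,6,7,8,9,10,11,12,13,14,15}
step 18: p <- (p + 1)                 {4,5,6,7,8,9,10,11,12,13,14,15}
step 19: eval (p < (4 + (lane // 2))) {4,5,6,7,8,9,10,11,12,13,14,15}
step 20: u <- lane                    {6,7,8,9,10,11,12,13,14,15}
step 21: p <- (p + 1)                 {6,7,8,9,10,11,12,13,14,15}
step 22: eval (p < (4 + (lane // 2))) {6,7,8,9,10,11,12,13,14,15}
step 23: u <- lane                    {8,9,10,11,12,13,14,15}
step 24: p <- (p + 1)                 {8,9,10,11,12,13,14,15}
step 25: eval (p < (4 + (lane // 2))) {8,9,10,11,12,13,14,15}
step 26: u <- lane                    {10,11,12,13,14,15}
step 27: p <- (p + 1)                 {10,11,12,13,14,15}
step 28: eval (p < (4 + (lane // 2))) {10,11,12,13,14,15}
step 29: u <- lane                    {12,13,14,15}
step 30: p <- (p + 1)                 {12,13,14,15}
step 31: eval (p < (4 + (lane // 2))) {12,13,14,15}
step 32: u <- lane                    {14,15}
step 33: p <- (p + 1)                 {14,15}
step 34: eval (p < (4 + (lane // 2))) {14,15}
step 35: p <- 0                       {0,1,2,3,4,5,6,7,8,9,10,11,12,13,14,15}
step 36: eval (p < 7)                 {0,1,2,3,4,5,6,7,8,9,10,11,12,13,14,15}
step 37: s <- max((1 - 9), -3)        {0,1,2,3,4,5,6,7,8,9,10,11,12,13,14,15}
step 38: u <- p                       {0,1,2,3,4,5,6,7,8,9,10,11,12,13,14,15}
step 39: p <- (p + 1)                 {0,1,2,3,4,5,6,7,8,9,10,11,12,13,14,15}
step 40: eval (p < 7)                 {0,1,2,3,4,5,6,7,8,9,10,11,12,13,14,15}
step 41: s <- max((1 - 9), -3)        {0,1,2,3,4,5,6,7,8,9,10,11,12,13,14,15}
step 42: u <- p                       {0,1,2,3,4,5,6,7,8,9,10,11,12,13,14,15}
step 43: p <- (p + 1)                 {0,1,2,3,4,5,6,7,8,9,10,11,12,13,14,15}
step 44: eval (p < 7)                 {0,1,2,3,4,5,6,7,8,9,10,11,12,13,14,15}
step 45: s <- max((1 - 9), -3)        {0,1,2,3,4,5,6,7,8,9,10,11,12,13,14,15}
step 46: u <- p                       {0,1,2,3,4,5,6,7,8,9,10,11,12,13,14,15}
step 47: p <- (p + 1)                 {0,1,2,3,4,5,6,7,8,9,10,11,12,13,14,15}
step 48: eval (p < 7)                 {0,1,2,3,4,5,6,7,8,9,10,11,12,13,14,15}
step 49: s <- max((1 - 9), -3)        {0,1,2,3,4,5,6,7,8,9,10,11,12,13,14,15}
step 50: u <- p                       {0,1,2,3,4,5,6,7,8,9,10,11,12,13,14,15}
step 51: p <- (p + 1)                 {0,1,2,3,4,5,6,7,8,9,10,11,12,13,14,15}
step 52: eval (p < 7)                 {0,1,2,3,4,5,6,7,8,9,10,11,12,13,14,15}
step 53: s <- max((1 - 9), -3)        {0,1,2,3,4,5,6,7,8,9,10,11,12,13,14,15}
step 54: u <- p                       {0,1,2,3,4,5,6,7,8,9,10,11,12,13,14,15}
step 55: p <- (p + 1)                 {0,1,2,3,4,5,6,7,8,9,10,11,12,13,14,15}
step 56: eval (p < 7)                 {0,1,2,3,4,5,6,7,8,9,10,11,12,13,14,15}
step 57: s <- max((1 - 9), -3)        {0,1,2,3,4,5,6,7,8,9,10,11,12,13,14,15}
step 58: u <- p                       {0,1,2,3,4,5,6,7,8,9,10,11,12,13,14,15}
step 59: p <- (p + 1)                 {0,1,2,3,4,5,6,7,8,9,10,11,12,13,14,15}
step 60: eval (p < 7)                 {0,1,2,3,4,5,6,7,8,9,10,11,12,13,14,15}
step 61: s <- max((1 - 9), -3)        {0,1,2,3,4,5,6,7,8,9,10,11,12,13,14,15}
step 62: u <- p                       {0,1,2,3,4,5,6,7,8,9,10,11,12,13,14,15}
step 63: p <- (p + 1)                 {0,1,2,3,4,5,6,7,8,9,10,11,12,13,14,15}
step 64: eval (p < 7)                 {0,1,2,3,4,5,6,7,8,9,10,11,12,13,14,15}
step 65: p <- s                       {0,1,2,3,4,5,6,7,8,9,10,11,12,13,14,15}

Answer: 66 steps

u: 6,6,6,6,6,6,6,6,6,6,6,6,6,6,6,6
p: -3,-3,-3,-3,-3,-3,-3,-3,-3,-3,-3,-3,-3,-3,-3,-3
s: -3,-3,-3,-3,-3,-3,-3,-3,-3,-3,-3,-3,-3,-3,-3,-3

steps = 66; useful = 888; efficiency = 888/1056 = 37/44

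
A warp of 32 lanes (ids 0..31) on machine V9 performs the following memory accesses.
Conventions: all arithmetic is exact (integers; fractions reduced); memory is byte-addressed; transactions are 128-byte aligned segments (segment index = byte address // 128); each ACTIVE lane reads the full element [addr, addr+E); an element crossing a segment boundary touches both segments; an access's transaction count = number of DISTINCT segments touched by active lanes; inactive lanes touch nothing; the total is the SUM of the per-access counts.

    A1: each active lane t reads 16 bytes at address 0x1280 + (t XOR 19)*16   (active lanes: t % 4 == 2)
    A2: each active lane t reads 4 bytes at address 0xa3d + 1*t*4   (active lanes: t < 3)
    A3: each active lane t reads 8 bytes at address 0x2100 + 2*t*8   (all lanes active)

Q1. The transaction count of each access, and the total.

A1: 4 transactions
A2: 1 transaction
A3: 4 transactions

Answer: 4,1,4; total 9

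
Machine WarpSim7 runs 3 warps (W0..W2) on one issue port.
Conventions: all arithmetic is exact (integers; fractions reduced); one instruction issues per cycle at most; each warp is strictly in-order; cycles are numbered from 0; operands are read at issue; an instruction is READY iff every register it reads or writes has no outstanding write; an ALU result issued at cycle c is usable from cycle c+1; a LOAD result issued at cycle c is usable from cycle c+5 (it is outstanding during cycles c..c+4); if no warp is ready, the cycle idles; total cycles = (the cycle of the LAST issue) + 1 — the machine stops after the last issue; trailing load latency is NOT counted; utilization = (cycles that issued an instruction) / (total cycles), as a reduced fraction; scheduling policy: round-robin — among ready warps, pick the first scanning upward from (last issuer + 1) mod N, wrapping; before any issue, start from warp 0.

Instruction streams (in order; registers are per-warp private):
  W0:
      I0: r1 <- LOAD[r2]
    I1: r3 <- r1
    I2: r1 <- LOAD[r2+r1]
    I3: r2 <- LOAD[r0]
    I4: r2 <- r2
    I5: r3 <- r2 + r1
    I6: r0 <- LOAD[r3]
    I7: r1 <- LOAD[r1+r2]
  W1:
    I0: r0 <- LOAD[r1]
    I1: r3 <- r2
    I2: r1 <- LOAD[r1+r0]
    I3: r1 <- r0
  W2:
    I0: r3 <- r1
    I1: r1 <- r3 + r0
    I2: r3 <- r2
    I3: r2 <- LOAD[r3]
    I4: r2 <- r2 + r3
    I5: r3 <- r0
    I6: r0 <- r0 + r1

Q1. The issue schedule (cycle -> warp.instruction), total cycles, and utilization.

cycle 0: W0.I0
cycle 1: W1.I0
cycle 2: W2.I0
cycle 3: W1.I1
cycle 4: W2.I1
cycle 5: W0.I1
cycle 6: W1.I2
cycle 7: W2.I2
cycle 8: W0.I2
cycle 9: W2.I3
cycle 10: W0.I3
cycle 11: W1.I3
cycle 12: idle
cycle 13: idle
cycle 14: W2.I4
cycle 15: W0.I4
cycle 16: W2.I5
cycle 17: W0.I5
cycle 18: W2.I6
cycle 19: W0.I6
cycle 20: W0.I7

Answer: 21 cycles, utilization 19/21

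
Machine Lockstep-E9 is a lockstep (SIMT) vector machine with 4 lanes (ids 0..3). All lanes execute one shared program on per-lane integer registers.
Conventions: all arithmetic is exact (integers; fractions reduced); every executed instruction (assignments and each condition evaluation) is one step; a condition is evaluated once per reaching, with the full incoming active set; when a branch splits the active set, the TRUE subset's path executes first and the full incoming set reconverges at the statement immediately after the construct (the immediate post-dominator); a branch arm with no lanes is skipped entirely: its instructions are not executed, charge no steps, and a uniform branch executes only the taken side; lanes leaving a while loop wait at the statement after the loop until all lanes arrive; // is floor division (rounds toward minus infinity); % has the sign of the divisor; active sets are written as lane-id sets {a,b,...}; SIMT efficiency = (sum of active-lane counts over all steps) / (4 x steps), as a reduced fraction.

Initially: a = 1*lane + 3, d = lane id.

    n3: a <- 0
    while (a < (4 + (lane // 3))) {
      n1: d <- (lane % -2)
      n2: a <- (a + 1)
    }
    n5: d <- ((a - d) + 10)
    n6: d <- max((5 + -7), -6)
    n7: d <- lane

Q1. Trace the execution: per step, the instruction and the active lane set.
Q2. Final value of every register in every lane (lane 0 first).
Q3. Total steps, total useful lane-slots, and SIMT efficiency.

step 0: a <- 0                       {0,1,2,3}
step 1: eval (a < (4 + (lane // 3))) {0,1,2,3}
step 2: d <- (lane % -2)             {0,1,2,3}
step 3: a <- (a + 1)                 {0,1,2,3}
step 4: eval (a < (4 + (lane // 3))) {0,1,2,3}
step 5: d <- (lane % -2)             {0,1,2,3}
step 6: a <- (a + 1)                 {0,1,2,3}
step 7: eval (a < (4 + (lane // 3))) {0,1,2,3}
step 8: d <- (lane % -2)             {0,1,2,3}
step 9: a <- (a + 1)                 {0,1,2,3}
step 10: eval (a < (4 + (lane // 3))) {0,1,2,3}
step 11: d <- (lane % -2)             {0,1,2,3}
step 12: a <- (a + 1)                 {0,1,2,3}
step 13: eval (a < (4 + (lane // 3))) {0,1,2,3}
step 14: d <- (lane % -2)             {3}
step 15: a <- (a + 1)                 {3}
step 16: eval (a < (4 + (lane // 3))) {3}
step 17: d <- ((a - d) + 10)          {0,1,2,3}
step 18: d <- max((5 + -7), -6)       {0,1,2,3}
step 19: d <- lane                    {0,1,2,3}

Answer: 20 steps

a: 4,4,4,5
d: 0,1,2,3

steps = 20; useful = 71; efficiency = 71/80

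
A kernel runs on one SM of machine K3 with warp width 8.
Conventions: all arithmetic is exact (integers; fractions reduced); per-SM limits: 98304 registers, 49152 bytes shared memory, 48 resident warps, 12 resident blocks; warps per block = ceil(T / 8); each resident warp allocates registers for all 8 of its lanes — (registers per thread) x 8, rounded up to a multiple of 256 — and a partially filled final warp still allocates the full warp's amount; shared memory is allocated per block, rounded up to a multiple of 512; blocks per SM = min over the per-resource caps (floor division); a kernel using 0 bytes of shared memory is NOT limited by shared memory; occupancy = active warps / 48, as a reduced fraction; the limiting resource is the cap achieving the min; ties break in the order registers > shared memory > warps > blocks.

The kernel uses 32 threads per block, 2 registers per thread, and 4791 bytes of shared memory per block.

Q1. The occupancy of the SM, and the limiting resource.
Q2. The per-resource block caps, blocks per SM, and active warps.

Answer: occupancy 3/4, limited by shared memory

registers: 96 blocks
shared memory: 9 blocks
warps: 12 blocks
blocks: 12 blocks

Answer: 9 blocks, 36 active warps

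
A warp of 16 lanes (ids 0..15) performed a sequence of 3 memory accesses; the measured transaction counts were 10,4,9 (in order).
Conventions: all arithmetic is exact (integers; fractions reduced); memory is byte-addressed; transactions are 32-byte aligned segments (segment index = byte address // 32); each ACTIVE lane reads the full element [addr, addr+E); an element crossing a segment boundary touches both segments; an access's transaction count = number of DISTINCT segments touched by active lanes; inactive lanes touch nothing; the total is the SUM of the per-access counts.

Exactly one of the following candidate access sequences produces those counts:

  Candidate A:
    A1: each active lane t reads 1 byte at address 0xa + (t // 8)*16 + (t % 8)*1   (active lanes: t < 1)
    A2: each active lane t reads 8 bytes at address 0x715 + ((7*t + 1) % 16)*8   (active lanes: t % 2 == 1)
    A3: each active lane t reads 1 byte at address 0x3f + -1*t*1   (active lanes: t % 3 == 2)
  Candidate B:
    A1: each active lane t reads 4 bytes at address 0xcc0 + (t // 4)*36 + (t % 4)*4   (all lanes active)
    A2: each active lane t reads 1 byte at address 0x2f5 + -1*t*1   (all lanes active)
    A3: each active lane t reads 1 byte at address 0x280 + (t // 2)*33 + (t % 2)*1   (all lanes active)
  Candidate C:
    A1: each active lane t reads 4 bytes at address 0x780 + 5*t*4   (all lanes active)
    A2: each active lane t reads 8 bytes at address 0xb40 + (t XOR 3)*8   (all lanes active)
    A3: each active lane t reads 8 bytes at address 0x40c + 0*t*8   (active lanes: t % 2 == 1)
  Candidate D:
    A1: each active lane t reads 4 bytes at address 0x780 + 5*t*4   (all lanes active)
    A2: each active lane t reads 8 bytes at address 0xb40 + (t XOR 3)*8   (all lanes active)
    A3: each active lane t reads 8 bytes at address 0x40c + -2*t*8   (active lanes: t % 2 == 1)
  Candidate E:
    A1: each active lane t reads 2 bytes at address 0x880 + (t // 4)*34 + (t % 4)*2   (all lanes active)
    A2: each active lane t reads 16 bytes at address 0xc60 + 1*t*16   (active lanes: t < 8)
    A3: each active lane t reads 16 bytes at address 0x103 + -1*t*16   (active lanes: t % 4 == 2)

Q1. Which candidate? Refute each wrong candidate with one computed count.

A: A1 gives 1 transaction, not 10
B: A1 gives 4 transactions, not 10
C: A3 gives 1 transaction, not 9
E: A1 gives 4 transactions, not 10
D: all counts match (10,4,9)

Answer: D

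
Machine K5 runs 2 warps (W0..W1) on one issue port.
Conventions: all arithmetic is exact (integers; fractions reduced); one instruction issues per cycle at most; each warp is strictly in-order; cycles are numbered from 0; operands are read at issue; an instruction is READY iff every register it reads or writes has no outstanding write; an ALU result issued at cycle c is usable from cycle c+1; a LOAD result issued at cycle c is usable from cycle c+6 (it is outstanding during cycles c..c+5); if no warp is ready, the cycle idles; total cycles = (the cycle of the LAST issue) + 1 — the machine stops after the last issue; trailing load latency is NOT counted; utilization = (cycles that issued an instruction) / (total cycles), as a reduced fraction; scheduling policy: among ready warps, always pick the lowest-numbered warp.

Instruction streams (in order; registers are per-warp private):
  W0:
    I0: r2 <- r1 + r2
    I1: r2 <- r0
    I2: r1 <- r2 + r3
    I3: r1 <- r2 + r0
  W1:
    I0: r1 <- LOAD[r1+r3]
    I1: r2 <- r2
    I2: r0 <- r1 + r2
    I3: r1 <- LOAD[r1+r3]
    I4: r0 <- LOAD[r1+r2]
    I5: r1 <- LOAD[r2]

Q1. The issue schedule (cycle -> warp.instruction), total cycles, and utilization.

cycle 0: W0.I0
cycle 1: W0.I1
cycle 2: W0.I2
cycle 3: W0.I3
cycle 4: W1.I0
cycle 5: W1.I1
cycle 6: idle
cycle 7: idle
cycle 8: idle
cycle 9: idle
cycle 10: W1.I2
cycle 11: W1.I3
cycle 12: idle
cycle 13: idle
cycle 14: idle
cycle 15: idle
cycle 16: idle
cycle 17: W1.I4
cycle 18: W1.I5

Answer: 19 cycles, utilization 10/19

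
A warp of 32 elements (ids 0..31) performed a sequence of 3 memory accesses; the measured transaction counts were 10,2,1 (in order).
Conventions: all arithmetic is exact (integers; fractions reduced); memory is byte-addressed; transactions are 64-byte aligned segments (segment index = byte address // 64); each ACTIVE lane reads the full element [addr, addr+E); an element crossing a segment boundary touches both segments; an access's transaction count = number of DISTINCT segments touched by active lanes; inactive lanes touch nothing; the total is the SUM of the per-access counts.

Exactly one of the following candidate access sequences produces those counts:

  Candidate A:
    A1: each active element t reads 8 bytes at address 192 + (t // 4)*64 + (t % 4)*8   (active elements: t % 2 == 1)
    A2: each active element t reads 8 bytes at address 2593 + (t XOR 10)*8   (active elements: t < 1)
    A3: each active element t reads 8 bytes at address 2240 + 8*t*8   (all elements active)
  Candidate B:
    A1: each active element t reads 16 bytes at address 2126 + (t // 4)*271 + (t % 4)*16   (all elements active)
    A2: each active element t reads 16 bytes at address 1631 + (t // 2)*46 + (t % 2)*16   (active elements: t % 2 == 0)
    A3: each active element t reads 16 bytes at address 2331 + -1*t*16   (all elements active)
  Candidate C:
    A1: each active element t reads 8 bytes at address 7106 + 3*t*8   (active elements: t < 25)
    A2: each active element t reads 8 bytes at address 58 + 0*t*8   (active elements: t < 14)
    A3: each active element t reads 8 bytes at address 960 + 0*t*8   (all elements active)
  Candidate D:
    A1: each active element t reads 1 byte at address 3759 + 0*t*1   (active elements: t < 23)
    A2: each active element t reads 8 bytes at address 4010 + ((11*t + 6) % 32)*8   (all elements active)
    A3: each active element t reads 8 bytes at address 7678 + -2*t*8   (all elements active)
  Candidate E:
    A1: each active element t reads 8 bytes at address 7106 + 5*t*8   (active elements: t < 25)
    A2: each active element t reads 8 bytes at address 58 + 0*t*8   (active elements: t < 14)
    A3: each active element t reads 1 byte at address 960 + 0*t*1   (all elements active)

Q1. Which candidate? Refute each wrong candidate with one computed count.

A: A1 gives 8 transactions, not 10
B: A1 gives 16 transactions, not 10
D: A1 gives 1 transaction, not 10
E: A1 gives 16 transactions, not 10
C: all counts match (10,2,1)

Answer: C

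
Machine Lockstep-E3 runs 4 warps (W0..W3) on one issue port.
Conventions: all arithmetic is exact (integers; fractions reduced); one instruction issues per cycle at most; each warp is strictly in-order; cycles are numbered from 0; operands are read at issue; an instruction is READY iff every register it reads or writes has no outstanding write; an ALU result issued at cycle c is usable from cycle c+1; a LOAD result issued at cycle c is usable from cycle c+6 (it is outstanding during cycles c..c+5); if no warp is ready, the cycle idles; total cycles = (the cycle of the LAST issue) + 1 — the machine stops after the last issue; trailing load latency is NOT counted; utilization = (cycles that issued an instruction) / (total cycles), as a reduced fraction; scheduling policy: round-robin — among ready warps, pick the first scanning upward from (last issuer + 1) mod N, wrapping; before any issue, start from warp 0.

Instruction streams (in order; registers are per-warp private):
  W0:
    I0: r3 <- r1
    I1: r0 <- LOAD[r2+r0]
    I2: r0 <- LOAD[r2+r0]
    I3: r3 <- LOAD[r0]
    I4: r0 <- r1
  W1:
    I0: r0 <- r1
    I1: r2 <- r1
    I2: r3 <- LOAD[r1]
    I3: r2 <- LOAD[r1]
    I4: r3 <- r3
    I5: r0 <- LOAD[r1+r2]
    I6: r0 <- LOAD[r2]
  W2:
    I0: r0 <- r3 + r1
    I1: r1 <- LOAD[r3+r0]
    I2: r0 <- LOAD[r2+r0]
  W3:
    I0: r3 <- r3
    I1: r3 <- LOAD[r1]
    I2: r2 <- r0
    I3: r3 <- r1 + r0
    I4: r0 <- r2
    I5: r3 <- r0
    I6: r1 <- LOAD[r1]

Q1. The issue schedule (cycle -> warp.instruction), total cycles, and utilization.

cycle 0: W0.I0
cycle 1: W1.I0
cycle 2: W2.I0
cycle 3: W3.I0
cycle 4: W0.I1
cycle 5: W1.I1
cycle 6: W2.I1
cycle 7: W3.I1
cycle 8: W1.I2
cycle 9: W2.I2
cycle 10: W3.I2
cycle 11: W0.I2
cycle 12: W1.I3
cycle 13: W3.I3
cycle 14: W1.I4
cycle 15: W3.I4
cycle 16: W3.I5
cycle 17: W0.I3
cycle 18: W1.I5
cycle 19: W3.I6
cycle 20: W0.I4
cycle 21: idle
cycle 22: idle
cycle 23: idle
cycle 24: W1.I6

Answer: 25 cycles, utilization 22/25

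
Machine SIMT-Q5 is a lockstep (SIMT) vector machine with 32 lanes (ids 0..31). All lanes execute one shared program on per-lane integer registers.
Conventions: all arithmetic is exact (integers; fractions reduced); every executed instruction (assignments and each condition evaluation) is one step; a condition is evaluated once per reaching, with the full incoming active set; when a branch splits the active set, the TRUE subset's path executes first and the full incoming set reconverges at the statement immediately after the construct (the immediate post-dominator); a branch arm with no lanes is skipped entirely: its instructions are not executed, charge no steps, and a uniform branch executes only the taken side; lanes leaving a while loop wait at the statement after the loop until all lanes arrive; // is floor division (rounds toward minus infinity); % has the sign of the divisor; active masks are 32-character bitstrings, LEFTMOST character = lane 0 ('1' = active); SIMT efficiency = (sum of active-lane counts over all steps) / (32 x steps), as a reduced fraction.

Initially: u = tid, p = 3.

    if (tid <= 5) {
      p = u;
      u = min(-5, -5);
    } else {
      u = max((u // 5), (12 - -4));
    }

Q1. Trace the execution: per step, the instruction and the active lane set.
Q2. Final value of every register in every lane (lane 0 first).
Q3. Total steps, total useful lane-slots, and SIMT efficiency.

step 0: eval (tid <= 5)              11111111111111111111111111111111
step 1: p <- u                       11111100000000000000000000000000
step 2: u <- min(-5, -5)             11111100000000000000000000000000
step 3: u <- max((u // 5), (12 - -4)) 00000011111111111111111111111111

Answer: 4 steps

u: -5,-5,-5,-5,-5,-5,16,16,16,16,16,16,16,16,16,16,16,16,16,16,16,16,16,16,16,16,16,16,16,16,16,16
p: 0,1,2,3,4,5,3,3,3,3,3,3,3,3,3,3,3,3,3,3,3,3,3,3,3,3,3,3,3,3,3,3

steps = 4; useful = 70; efficiency = 70/128 = 35/64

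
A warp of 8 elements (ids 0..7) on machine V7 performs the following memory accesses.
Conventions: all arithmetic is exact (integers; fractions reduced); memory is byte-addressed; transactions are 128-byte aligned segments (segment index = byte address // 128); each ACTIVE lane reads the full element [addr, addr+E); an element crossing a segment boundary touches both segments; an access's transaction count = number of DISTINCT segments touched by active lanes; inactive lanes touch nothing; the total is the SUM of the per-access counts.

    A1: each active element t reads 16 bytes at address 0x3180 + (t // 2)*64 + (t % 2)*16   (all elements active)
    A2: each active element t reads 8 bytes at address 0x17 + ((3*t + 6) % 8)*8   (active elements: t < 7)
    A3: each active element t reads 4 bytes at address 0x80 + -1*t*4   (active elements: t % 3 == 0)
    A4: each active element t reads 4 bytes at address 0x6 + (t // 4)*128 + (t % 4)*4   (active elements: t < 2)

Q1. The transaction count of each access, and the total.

A1: 2 transactions
A2: 1 transaction
A3: 2 transactions
A4: 1 transaction

Answer: 2,1,2,1; total 6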